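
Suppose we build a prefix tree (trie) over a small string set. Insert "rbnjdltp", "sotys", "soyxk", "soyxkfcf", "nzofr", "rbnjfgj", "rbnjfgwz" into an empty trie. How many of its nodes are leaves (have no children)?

A leaf is a node with no children — equivalently, the end of a word that is not a proper prefix of any other stored word.
Those words: "nzofr", "rbnjdltp", "rbnjfgj", "rbnjfgwz", "sotys", "soyxkfcf"
Leaf count: 6

6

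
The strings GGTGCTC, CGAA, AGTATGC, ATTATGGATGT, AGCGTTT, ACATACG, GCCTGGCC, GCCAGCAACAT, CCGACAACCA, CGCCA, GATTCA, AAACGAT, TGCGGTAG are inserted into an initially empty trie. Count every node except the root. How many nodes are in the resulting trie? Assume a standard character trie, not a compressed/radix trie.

85

Insert word by word; a character creates a node only if that edge doesn't already exist:
  "GGTGCTC" → 7 new (G, G, T, G, C, T, C)
  "CGAA" → 4 new (C, G, A, A)
  "AGTATGC" → 7 new (A, G, T, A, T, G, C)
  "ATTATGGATGT" → prefix "A" already present; 10 new (T, T, A, T, G, G, A, T, G, T)
  "AGCGTTT" → prefix "AG" already present; 5 new (C, G, T, T, T)
  "ACATACG" → prefix "A" already present; 6 new (C, A, T, A, C, G)
  "GCCTGGCC" → prefix "G" already present; 7 new (C, C, T, G, G, C, C)
  "GCCAGCAACAT" → prefix "GCC" already present; 8 new (A, G, C, A, A, C, A, T)
  "CCGACAACCA" → prefix "C" already present; 9 new (C, G, A, C, A, A, C, C, A)
  "CGCCA" → prefix "CG" already present; 3 new (C, C, A)
  "GATTCA" → prefix "G" already present; 5 new (A, T, T, C, A)
  "AAACGAT" → prefix "A" already present; 6 new (A, A, C, G, A, T)
  "TGCGGTAG" → 8 new (T, G, C, G, G, T, A, G)
Total nodes = 7 + 4 + 7 + 10 + 5 + 6 + 7 + 8 + 9 + 3 + 5 + 6 + 8 = 85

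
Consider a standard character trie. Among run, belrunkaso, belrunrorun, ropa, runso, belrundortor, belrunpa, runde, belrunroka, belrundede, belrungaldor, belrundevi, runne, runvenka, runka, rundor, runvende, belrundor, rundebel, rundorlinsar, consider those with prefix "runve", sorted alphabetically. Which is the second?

Words with prefix "runve", in lexicographic order: "runvende", "runvenka"
Position 2: runvenka

runvenka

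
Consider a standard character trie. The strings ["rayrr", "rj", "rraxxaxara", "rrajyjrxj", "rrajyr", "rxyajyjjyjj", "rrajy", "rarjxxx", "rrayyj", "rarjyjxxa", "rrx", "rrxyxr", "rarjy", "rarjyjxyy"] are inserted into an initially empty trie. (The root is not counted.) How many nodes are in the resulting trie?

51

Trace insertions, counting only characters that open a new branch:
  "rayrr" → 5 new (r, a, y, r, r)
  "rj" → prefix "r" already present; 1 new (j)
  "rraxxaxara" → prefix "r" already present; 9 new (r, a, x, x, a, x, a, r, a)
  "rrajyjrxj" → prefix "rra" already present; 6 new (j, y, j, r, x, j)
  "rrajyr" → prefix "rrajy" already present; 1 new (r)
  "rxyajyjjyjj" → prefix "r" already present; 10 new (x, y, a, j, y, j, j, y, j, j)
  "rrajy" → prefix "rrajy" already present; 0 new (none)
  "rarjxxx" → prefix "ra" already present; 5 new (r, j, x, x, x)
  "rrayyj" → prefix "rra" already present; 3 new (y, y, j)
  "rarjyjxxa" → prefix "rarj" already present; 5 new (y, j, x, x, a)
  "rrx" → prefix "rr" already present; 1 new (x)
  "rrxyxr" → prefix "rrx" already present; 3 new (y, x, r)
  "rarjy" → prefix "rarjy" already present; 0 new (none)
  "rarjyjxyy" → prefix "rarjyjx" already present; 2 new (y, y)
Total nodes = 5 + 1 + 9 + 6 + 1 + 10 + 0 + 5 + 3 + 5 + 1 + 3 + 0 + 2 = 51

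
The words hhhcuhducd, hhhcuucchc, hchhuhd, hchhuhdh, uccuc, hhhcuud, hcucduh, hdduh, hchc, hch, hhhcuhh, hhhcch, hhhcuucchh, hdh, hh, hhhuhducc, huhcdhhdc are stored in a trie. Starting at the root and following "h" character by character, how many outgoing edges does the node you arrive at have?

4

Follow the path "h" to its node, then look at its outgoing edges.
Characters that immediately follow "h" among the stored strings: {c, d, h, u}.
That node has 4 child edges.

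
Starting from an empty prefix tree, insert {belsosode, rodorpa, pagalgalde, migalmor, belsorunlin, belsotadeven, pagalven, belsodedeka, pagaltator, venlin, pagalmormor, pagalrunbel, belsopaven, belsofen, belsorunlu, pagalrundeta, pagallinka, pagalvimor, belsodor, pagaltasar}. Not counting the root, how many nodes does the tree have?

Trace insertions, counting only characters that open a new branch:
  "belsosode" → 9 new (b, e, l, s, o, s, o, d, e)
  "rodorpa" → 7 new (r, o, d, o, r, p, a)
  "pagalgalde" → 10 new (p, a, g, a, l, g, a, l, d, e)
  "migalmor" → 8 new (m, i, g, a, l, m, o, r)
  "belsorunlin" → prefix "belso" already present; 6 new (r, u, n, l, i, n)
  "belsotadeven" → prefix "belso" already present; 7 new (t, a, d, e, v, e, n)
  "pagalven" → prefix "pagal" already present; 3 new (v, e, n)
  "belsodedeka" → prefix "belso" already present; 6 new (d, e, d, e, k, a)
  "pagaltator" → prefix "pagal" already present; 5 new (t, a, t, o, r)
  "venlin" → 6 new (v, e, n, l, i, n)
  "pagalmormor" → prefix "pagal" already present; 6 new (m, o, r, m, o, r)
  "pagalrunbel" → prefix "pagal" already present; 6 new (r, u, n, b, e, l)
  "belsopaven" → prefix "belso" already present; 5 new (p, a, v, e, n)
  "belsofen" → prefix "belso" already present; 3 new (f, e, n)
  "belsorunlu" → prefix "belsorunl" already present; 1 new (u)
  "pagalrundeta" → prefix "pagalrun" already present; 4 new (d, e, t, a)
  "pagallinka" → prefix "pagal" already present; 5 new (l, i, n, k, a)
  "pagalvimor" → prefix "pagalv" already present; 4 new (i, m, o, r)
  "belsodor" → prefix "belsod" already present; 2 new (o, r)
  "pagaltasar" → prefix "pagalta" already present; 3 new (s, a, r)
Total nodes = 9 + 7 + 10 + 8 + 6 + 7 + 3 + 6 + 5 + 6 + 6 + 6 + 5 + 3 + 1 + 4 + 5 + 4 + 2 + 3 = 106

106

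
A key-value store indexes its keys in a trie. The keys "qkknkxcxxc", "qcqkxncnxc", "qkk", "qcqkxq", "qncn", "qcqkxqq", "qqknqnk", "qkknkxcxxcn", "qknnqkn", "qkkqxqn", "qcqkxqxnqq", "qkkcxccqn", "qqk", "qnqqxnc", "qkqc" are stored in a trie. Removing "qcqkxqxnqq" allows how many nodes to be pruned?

4

After clearing the end-marker at "qcqkxqxnqq", prune upward until reaching a node still needed by another word.
The suffix "xnqq" (4 nodes) is used only by "qcqkxqxnqq"; the node for "qcqkxq" still has the child "q", so pruning stops there.
Nodes removed: 4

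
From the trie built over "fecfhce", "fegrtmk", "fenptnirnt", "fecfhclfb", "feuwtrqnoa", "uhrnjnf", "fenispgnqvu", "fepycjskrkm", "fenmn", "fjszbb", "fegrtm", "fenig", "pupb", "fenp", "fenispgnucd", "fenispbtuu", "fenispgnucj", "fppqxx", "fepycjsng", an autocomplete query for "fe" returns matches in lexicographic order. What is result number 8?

fenispgnucd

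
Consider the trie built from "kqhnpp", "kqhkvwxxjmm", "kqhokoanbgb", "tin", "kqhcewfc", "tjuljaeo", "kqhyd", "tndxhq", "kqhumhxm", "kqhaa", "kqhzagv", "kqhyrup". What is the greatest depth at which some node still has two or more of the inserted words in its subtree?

Equivalently: take the maximum, over all pairs, of their longest common prefix length.
"kqhyd" and "kqhyrup" agree on "kqhy" (4 characters) before diverging; nothing deeper is shared.
Longest shared-prefix length: 4

4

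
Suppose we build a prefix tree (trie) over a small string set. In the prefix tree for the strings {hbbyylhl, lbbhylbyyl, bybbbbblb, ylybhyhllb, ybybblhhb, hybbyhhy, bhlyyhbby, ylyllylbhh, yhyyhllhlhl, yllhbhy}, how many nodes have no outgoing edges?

A leaf is a node with no children — equivalently, the end of a word that is not a proper prefix of any other stored word.
Those words: "bhlyyhbby", "bybbbbblb", "hbbyylhl", "hybbyhhy", "lbbhylbyyl", "ybybblhhb", "yhyyhllhlhl", "yllhbhy", "ylybhyhllb", "ylyllylbhh"
Leaf count: 10

10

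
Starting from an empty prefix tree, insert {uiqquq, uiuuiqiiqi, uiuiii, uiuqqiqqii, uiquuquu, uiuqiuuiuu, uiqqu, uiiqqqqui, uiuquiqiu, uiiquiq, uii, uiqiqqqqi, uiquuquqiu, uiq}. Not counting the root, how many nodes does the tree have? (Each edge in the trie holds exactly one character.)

59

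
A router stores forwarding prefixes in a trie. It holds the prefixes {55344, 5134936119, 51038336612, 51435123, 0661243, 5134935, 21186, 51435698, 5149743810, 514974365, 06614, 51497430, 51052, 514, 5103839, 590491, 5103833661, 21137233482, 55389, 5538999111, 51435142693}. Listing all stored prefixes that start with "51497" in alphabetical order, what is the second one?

Filter for "51497…" and sort: "51497430", "514974365", "5149743810"
Position 2: 514974365

514974365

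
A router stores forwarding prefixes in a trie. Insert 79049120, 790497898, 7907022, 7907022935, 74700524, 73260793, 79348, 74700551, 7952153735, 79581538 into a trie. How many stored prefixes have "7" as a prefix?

10

Walk to "7"; the words in its subtree are exactly those with that prefix.
Words under "7": 73260793, 74700524, 74700551, 79049120, 790497898, 7907022, 7907022935, 79348, 7952153735, 79581538
Count: 10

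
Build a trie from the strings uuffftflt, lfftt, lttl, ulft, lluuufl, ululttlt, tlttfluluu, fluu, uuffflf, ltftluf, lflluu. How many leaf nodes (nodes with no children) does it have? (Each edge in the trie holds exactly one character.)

11

A leaf is a node with no children — equivalently, the end of a word that is not a proper prefix of any other stored word.
Those words: "fluu", "lfftt", "lflluu", "lluuufl", "ltftluf", "lttl", "tlttfluluu", "ulft", "ululttlt", "uuffflf", "uuffftflt"
Leaf count: 11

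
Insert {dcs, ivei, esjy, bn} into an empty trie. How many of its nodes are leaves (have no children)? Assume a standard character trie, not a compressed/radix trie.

Leaves are exactly the stored words that no other stored word extends.
Those words: "bn", "dcs", "esjy", "ivei"
Leaf count: 4

4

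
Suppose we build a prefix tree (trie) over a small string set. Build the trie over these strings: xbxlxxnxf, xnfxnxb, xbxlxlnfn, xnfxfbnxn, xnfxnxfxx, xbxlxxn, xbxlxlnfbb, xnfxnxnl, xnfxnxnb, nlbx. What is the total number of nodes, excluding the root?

Count nodes per top-level branch (shared prefixes stored once):
  'n'-branch (nlbx): 4 nodes
  'x'-branch (xbxlxlnfbb, xbxlxlnfn, xbxlxxn, xbxlxxnxf, xnfxfbnxn, xnfxnxb, xnfxnxfxx, xnfxnxnb, xnfxnxnl): 32 nodes
Sum: 36

36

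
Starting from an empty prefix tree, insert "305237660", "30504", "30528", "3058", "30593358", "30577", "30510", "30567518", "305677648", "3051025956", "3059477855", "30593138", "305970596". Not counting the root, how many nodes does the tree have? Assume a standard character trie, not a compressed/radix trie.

Count nodes per top-level branch (shared prefixes stored once):
  '3'-branch (30504, 30510, 3051025956, 305237660, 30528, 30567518, 305677648, 30577, 3058, 30593138, 30593358, 3059477855, 305970596): 50 nodes
Sum: 50

50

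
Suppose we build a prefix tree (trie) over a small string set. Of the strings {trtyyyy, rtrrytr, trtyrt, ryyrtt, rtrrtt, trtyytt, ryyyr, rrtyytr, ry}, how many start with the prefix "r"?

6

Traverse to the node for "r", then collect every word in that subtree.
Matches: "rrtyytr", "rtrrtt", "rtrrytr", "ry", "ryyrtt", "ryyyr"
Count: 6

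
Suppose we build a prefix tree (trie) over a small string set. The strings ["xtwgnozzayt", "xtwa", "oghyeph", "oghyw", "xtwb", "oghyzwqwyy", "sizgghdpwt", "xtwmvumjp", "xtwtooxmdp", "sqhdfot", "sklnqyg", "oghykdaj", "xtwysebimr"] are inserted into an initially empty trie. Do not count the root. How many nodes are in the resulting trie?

Insert word by word; a character creates a node only if that edge doesn't already exist:
  "xtwgnozzayt" → 11 new (x, t, w, g, n, o, z, z, a, y, t)
  "xtwa" → prefix "xtw" already present; 1 new (a)
  "oghyeph" → 7 new (o, g, h, y, e, p, h)
  "oghyw" → prefix "oghy" already present; 1 new (w)
  "xtwb" → prefix "xtw" already present; 1 new (b)
  "oghyzwqwyy" → prefix "oghy" already present; 6 new (z, w, q, w, y, y)
  "sizgghdpwt" → 10 new (s, i, z, g, g, h, d, p, w, t)
  "xtwmvumjp" → prefix "xtw" already present; 6 new (m, v, u, m, j, p)
  "xtwtooxmdp" → prefix "xtw" already present; 7 new (t, o, o, x, m, d, p)
  "sqhdfot" → prefix "s" already present; 6 new (q, h, d, f, o, t)
  "sklnqyg" → prefix "s" already present; 6 new (k, l, n, q, y, g)
  "oghykdaj" → prefix "oghy" already present; 4 new (k, d, a, j)
  "xtwysebimr" → prefix "xtw" already present; 7 new (y, s, e, b, i, m, r)
Total nodes = 11 + 1 + 7 + 1 + 1 + 6 + 10 + 6 + 7 + 6 + 6 + 4 + 7 = 73

73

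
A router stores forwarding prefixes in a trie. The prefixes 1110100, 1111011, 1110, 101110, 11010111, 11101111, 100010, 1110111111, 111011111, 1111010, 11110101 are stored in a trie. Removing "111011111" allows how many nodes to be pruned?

Walk "111011111" from the leaf back toward the root, removing each node that no remaining word uses.
Every node on "111011111" is still needed (e.g. by "1110111111"), so nothing is freed.
Nodes removed: 0

0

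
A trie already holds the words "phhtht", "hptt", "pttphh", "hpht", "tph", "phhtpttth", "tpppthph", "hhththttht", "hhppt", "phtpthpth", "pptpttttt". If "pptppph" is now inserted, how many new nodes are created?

3

The longest prefix of "pptppph" already in the trie is "pptp" (length 4).
So 7 − 4 = 3 new nodes.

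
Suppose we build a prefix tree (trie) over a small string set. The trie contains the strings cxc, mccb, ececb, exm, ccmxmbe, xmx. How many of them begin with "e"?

Traverse to the node for "e", then collect every word in that subtree.
Matches: "ececb", "exm"
Count: 2

2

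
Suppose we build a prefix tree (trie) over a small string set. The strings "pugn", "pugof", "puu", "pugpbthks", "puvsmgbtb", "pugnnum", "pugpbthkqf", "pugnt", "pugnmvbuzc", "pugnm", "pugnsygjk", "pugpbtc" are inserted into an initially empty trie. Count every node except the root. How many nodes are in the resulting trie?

38

Trie structure (* marks end of a word):
(root)
└─ p
   └─ u
      ├─ g
      │  ├─ n *
      │  │  ├─ m *
      │  │  │  └─ v
      │  │  │     └─ b
      │  │  │        └─ u
      │  │  │           └─ z
      │  │  │              └─ c *
      │  │  ├─ n
      │  │  │  └─ u
      │  │  │     └─ m *
      │  │  ├─ s
      │  │  │  └─ y
      │  │  │     └─ g
      │  │  │        └─ j
      │  │  │           └─ k *
      │  │  └─ t *
      │  ├─ o
      │  │  └─ f *
      │  └─ p
      │     └─ b
      │        └─ t
      │           ├─ c *
      │           └─ h
      │              └─ k
      │                 ├─ q
      │                 │  └─ f *
      │                 └─ s *
      ├─ u *
      └─ v
         └─ s
            └─ m
               └─ g
                  └─ b
                     └─ t
                        └─ b *
Counting every labelled node above: 38.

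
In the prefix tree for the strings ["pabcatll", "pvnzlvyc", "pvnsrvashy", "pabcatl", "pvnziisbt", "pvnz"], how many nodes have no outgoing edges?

Leaves are exactly the stored words that no other stored word extends.
Those words: "pabcatll", "pvnsrvashy", "pvnziisbt", "pvnzlvyc"
Leaf count: 4

4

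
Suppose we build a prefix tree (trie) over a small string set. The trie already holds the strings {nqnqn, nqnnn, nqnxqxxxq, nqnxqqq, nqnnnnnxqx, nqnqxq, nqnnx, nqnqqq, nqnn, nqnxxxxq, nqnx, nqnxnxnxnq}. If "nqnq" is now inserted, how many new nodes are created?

"nqnq" is already a full path in the trie; only an end-marker is added.
No new nodes are needed: 0.

0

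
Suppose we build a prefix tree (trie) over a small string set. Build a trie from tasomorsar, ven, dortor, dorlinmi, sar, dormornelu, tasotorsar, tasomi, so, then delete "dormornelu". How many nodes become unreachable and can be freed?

Walk "dormornelu" from the leaf back toward the root, removing each node that no remaining word uses.
The suffix "mornelu" (7 nodes) is used only by "dormornelu"; the node for "dor" still has the child "t", so pruning stops there.
Nodes removed: 7

7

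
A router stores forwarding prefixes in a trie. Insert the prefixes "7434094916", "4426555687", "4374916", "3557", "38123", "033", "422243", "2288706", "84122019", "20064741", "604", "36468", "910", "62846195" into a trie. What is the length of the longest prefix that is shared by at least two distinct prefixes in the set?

1

Equivalently: take the maximum, over all pairs, of their longest common prefix length.
"20064741" and "2288706" agree on "2" (1 characters) before diverging; nothing deeper is shared.
Longest shared-prefix length: 1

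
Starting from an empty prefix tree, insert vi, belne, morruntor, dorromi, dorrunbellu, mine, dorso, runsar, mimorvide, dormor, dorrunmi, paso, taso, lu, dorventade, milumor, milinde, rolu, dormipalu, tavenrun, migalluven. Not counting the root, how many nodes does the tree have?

Trace insertions, counting only characters that open a new branch:
  "vi" → 2 new (v, i)
  "belne" → 5 new (b, e, l, n, e)
  "morruntor" → 9 new (m, o, r, r, u, n, t, o, r)
  "dorromi" → 7 new (d, o, r, r, o, m, i)
  "dorrunbellu" → prefix "dorr" already present; 7 new (u, n, b, e, l, l, u)
  "mine" → prefix "m" already present; 3 new (i, n, e)
  "dorso" → prefix "dor" already present; 2 new (s, o)
  "runsar" → 6 new (r, u, n, s, a, r)
  "mimorvide" → prefix "mi" already present; 7 new (m, o, r, v, i, d, e)
  "dormor" → prefix "dor" already present; 3 new (m, o, r)
  "dorrunmi" → prefix "dorrun" already present; 2 new (m, i)
  "paso" → 4 new (p, a, s, o)
  "taso" → 4 new (t, a, s, o)
  "lu" → 2 new (l, u)
  "dorventade" → prefix "dor" already present; 7 new (v, e, n, t, a, d, e)
  "milumor" → prefix "mi" already present; 5 new (l, u, m, o, r)
  "milinde" → prefix "mil" already present; 4 new (i, n, d, e)
  "rolu" → prefix "r" already present; 3 new (o, l, u)
  "dormipalu" → prefix "dorm" already present; 5 new (i, p, a, l, u)
  "tavenrun" → prefix "ta" already present; 6 new (v, e, n, r, u, n)
  "migalluven" → prefix "mi" already present; 8 new (g, a, l, l, u, v, e, n)
Total nodes = 2 + 5 + 9 + 7 + 7 + 3 + 2 + 6 + 7 + 3 + 2 + 4 + 4 + 2 + 7 + 5 + 4 + 3 + 5 + 6 + 8 = 101

101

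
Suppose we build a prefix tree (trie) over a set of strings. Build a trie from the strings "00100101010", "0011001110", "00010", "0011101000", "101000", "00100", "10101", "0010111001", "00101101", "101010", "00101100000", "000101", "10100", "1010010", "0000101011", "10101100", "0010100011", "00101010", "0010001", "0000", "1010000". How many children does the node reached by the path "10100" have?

2

The children of the "10100" node are the distinct next characters among strings starting with "10100".
Distinct next characters after "10100": 0, 1.
That node has 2 child edges.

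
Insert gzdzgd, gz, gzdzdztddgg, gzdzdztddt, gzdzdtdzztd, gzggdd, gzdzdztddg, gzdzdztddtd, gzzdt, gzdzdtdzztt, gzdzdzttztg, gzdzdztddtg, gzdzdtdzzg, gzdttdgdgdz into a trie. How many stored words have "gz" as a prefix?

14

Walk to "gz"; the words in its subtree are exactly those with that prefix.
Matches: "gz", "gzdttdgdgdz", "gzdzdtdzzg", "gzdzdtdzztd", "gzdzdtdzztt", "gzdzdztddg", "gzdzdztddgg", "gzdzdztddt", "gzdzdztddtd", "gzdzdztddtg", "gzdzdzttztg", "gzdzgd", "gzggdd", "gzzdt"
Count: 14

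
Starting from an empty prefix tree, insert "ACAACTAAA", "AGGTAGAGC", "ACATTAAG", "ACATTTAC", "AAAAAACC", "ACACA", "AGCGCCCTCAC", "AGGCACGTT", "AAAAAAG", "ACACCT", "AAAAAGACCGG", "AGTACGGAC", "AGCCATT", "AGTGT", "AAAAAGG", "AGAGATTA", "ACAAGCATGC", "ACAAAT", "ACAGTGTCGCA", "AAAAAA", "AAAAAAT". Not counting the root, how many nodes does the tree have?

Count nodes per top-level branch (shared prefixes stored once):
  'A'-branch (AAAAAA, AAAAAACC, AAAAAAG, AAAAAAT, AAAAAGACCGG, AAAAAGG, ACAAAT, ACAACTAAA, ACAAGCATGC, ACACA, ACACCT, ACAGTGTCGCA, ACATTAAG, ACATTTAC, AGAGATTA, AGCCATT, AGCGCCCTCAC, AGGCACGTT, AGGTAGAGC, AGTACGGAC, AGTGT): 95 nodes
Sum: 95

95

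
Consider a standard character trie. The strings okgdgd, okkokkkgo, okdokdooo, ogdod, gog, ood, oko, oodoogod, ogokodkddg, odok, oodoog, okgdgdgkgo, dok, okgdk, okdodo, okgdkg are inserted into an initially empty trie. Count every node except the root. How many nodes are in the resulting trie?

Trace insertions, counting only characters that open a new branch:
  "okgdgd" → 6 new (o, k, g, d, g, d)
  "okkokkkgo" → prefix "ok" already present; 7 new (k, o, k, k, k, g, o)
  "okdokdooo" → prefix "ok" already present; 7 new (d, o, k, d, o, o, o)
  "ogdod" → prefix "o" already present; 4 new (g, d, o, d)
  "gog" → 3 new (g, o, g)
  "ood" → prefix "o" already present; 2 new (o, d)
  "oko" → prefix "ok" already present; 1 new (o)
  "oodoogod" → prefix "ood" already present; 5 new (o, o, g, o, d)
  "ogokodkddg" → prefix "og" already present; 8 new (o, k, o, d, k, d, d, g)
  "odok" → prefix "o" already present; 3 new (d, o, k)
  "oodoog" → prefix "oodoog" already present; 0 new (none)
  "okgdgdgkgo" → prefix "okgdgd" already present; 4 new (g, k, g, o)
  "dok" → 3 new (d, o, k)
  "okgdk" → prefix "okgd" already present; 1 new (k)
  "okdodo" → prefix "okdo" already present; 2 new (d, o)
  "okgdkg" → prefix "okgdk" already present; 1 new (g)
Total nodes = 6 + 7 + 7 + 4 + 3 + 2 + 1 + 5 + 8 + 3 + 0 + 4 + 3 + 1 + 2 + 1 = 57

57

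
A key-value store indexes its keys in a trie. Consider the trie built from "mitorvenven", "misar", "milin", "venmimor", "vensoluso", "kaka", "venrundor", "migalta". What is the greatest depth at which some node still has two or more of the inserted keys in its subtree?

Look for the deepest trie node that still has at least two words in its subtree.
e.g. "venmimor" and "venrundor" share the prefix "ven" of length 3; no pair shares a longer one.
Longest shared-prefix length: 3

3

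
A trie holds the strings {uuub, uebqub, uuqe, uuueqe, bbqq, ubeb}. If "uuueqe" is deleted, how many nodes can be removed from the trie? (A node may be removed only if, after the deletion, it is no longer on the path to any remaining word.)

3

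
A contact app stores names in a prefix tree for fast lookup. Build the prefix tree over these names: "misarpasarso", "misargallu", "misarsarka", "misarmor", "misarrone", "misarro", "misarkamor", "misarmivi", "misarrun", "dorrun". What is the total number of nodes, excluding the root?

45

Count nodes per top-level branch (shared prefixes stored once):
  'd'-branch (dorrun): 6 nodes
  'm'-branch (misargallu, misarkamor, misarmivi, misarmor, misarpasarso, misarro, misarrone, misarrun, misarsarka): 39 nodes
Sum: 45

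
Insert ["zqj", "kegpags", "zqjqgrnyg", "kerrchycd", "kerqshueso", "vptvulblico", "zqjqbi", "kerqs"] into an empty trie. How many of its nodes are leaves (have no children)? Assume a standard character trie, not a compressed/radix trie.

6

Leaves are exactly the stored words that no other stored word extends.
Those words: "kegpags", "kerqshueso", "kerrchycd", "vptvulblico", "zqjqbi", "zqjqgrnyg"
Leaf count: 6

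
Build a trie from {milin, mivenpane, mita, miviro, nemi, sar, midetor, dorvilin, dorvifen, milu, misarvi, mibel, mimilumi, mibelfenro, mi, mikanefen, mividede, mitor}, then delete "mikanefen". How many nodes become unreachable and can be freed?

A node on "mikanefen"'s path can go only if nothing else ends at it or branches off below it.
The suffix "kanefen" (7 nodes) is used only by "mikanefen"; the node for "mi" still has the child "l", so pruning stops there.
Nodes removed: 7

7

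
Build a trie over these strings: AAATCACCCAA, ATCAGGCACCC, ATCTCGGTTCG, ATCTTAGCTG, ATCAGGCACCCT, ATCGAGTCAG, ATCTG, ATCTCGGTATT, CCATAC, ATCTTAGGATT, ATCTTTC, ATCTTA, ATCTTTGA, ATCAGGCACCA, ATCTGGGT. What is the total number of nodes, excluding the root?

For each word, the new-node count is its length minus the longest prefix already in the trie:
  "AAATCACCCAA" → 11 new (A, A, A, T, C, A, C, C, C, A, A)
  "ATCAGGCACCC" → prefix "A" already present; 10 new (T, C, A, G, G, C, A, C, C, C)
  "ATCTCGGTTCG" → prefix "ATC" already present; 8 new (T, C, G, G, T, T, C, G)
  "ATCTTAGCTG" → prefix "ATCT" already present; 6 new (T, A, G, C, T, G)
  "ATCAGGCACCCT" → prefix "ATCAGGCACCC" already present; 1 new (T)
  "ATCGAGTCAG" → prefix "ATC" already present; 7 new (G, A, G, T, C, A, G)
  "ATCTG" → prefix "ATCT" already present; 1 new (G)
  "ATCTCGGTATT" → prefix "ATCTCGGT" already present; 3 new (A, T, T)
  "CCATAC" → 6 new (C, C, A, T, A, C)
  "ATCTTAGGATT" → prefix "ATCTTAG" already present; 4 new (G, A, T, T)
  "ATCTTTC" → prefix "ATCTT" already present; 2 new (T, C)
  "ATCTTA" → prefix "ATCTTA" already present; 0 new (none)
  "ATCTTTGA" → prefix "ATCTTT" already present; 2 new (G, A)
  "ATCAGGCACCA" → prefix "ATCAGGCACC" already present; 1 new (A)
  "ATCTGGGT" → prefix "ATCTG" already present; 3 new (G, G, T)
Total nodes = 11 + 10 + 8 + 6 + 1 + 7 + 1 + 3 + 6 + 4 + 2 + 0 + 2 + 1 + 3 = 65

65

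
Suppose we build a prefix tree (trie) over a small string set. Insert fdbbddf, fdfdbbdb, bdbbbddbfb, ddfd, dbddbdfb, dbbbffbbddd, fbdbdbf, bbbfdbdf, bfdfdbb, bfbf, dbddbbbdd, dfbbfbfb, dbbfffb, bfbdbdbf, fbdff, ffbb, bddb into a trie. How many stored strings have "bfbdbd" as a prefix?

Walk to "bfbdbd"; the words in its subtree are exactly those with that prefix.
Words under "bfbdbd": bfbdbdbf
Count: 1

1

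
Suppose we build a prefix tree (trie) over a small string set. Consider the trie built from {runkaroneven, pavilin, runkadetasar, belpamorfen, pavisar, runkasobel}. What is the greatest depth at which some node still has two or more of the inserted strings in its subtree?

The deepest shared node is where two words last agree before diverging.
"runkadetasar" and "runkaroneven" agree on "runka" (5 characters) before diverging; nothing deeper is shared.
Longest shared-prefix length: 5

5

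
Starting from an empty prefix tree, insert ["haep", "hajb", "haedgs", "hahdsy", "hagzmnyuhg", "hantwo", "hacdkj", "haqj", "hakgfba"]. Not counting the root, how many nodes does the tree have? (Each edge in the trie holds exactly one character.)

36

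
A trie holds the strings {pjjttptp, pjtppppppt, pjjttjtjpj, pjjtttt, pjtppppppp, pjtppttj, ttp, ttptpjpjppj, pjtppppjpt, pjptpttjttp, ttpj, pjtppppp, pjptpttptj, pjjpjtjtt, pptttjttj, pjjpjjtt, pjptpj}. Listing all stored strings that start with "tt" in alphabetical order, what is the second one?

Filter for "tt…" and sort: "ttp", "ttpj", "ttptpjpjppj"
The 2nd is ttpj.

ttpj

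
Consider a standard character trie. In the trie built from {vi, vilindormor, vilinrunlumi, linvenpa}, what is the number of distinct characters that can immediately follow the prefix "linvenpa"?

0

Walk "linvenpa" from the root, arriving at one node.
No stored string extends past "linvenpa".
That node has 0 child edges.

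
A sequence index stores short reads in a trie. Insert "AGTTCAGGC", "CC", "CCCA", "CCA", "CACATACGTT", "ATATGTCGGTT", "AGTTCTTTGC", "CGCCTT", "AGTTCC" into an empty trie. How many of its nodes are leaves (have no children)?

8

A leaf is a node with no children — equivalently, the end of a word that is not a proper prefix of any other stored word.
Those words: "AGTTCAGGC", "AGTTCC", "AGTTCTTTGC", "ATATGTCGGTT", "CACATACGTT", "CCA", "CCCA", "CGCCTT"
Leaf count: 8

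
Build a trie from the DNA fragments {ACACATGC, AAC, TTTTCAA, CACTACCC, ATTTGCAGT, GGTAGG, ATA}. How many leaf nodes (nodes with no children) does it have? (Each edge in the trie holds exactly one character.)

Leaves are exactly the stored words that no other stored word extends.
Those words: "AAC", "ACACATGC", "ATA", "ATTTGCAGT", "CACTACCC", "GGTAGG", "TTTTCAA"
Leaf count: 7

7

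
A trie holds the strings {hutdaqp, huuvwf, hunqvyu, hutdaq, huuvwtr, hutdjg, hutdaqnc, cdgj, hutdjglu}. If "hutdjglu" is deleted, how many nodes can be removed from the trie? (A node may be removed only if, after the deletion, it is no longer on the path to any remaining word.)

Walk "hutdjglu" from the leaf back toward the root, removing each node that no remaining word uses.
The suffix "lu" (2 nodes) is used only by "hutdjglu"; "hutdjg" is itself a stored word, so pruning stops there.
Nodes removed: 2

2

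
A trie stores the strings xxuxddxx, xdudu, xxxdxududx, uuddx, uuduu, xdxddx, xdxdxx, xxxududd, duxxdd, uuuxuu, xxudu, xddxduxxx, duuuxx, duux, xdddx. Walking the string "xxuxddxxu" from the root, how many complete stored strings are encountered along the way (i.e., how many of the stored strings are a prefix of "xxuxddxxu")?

Check each prefix of "xxuxddxxu" against the stored set — each match is an end-marker on the path.
Prefixes of the query that are stored words: "xxuxddxx"
Count: 1

1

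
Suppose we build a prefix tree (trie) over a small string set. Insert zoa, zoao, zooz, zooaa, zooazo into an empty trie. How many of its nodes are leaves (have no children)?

4

Leaves are exactly the stored words that no other stored word extends.
Those words: "zoao", "zooaa", "zooazo", "zooz"
Leaf count: 4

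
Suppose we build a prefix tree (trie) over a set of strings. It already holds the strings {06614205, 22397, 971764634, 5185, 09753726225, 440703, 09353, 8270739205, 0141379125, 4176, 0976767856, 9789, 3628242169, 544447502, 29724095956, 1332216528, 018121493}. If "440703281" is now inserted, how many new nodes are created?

"440703" is already a path in the trie; the remaining "281" must be added.
Each of the 3 remaining characters creates one node.

3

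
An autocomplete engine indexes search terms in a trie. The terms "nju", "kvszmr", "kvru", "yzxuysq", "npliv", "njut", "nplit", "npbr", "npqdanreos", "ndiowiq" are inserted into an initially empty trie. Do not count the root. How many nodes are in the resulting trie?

40

Count nodes per top-level branch (shared prefixes stored once):
  'k'-branch (kvru, kvszmr): 8 nodes
  'n'-branch (ndiowiq, nju, njut, npbr, nplit, npliv, npqdanreos): 25 nodes
  'y'-branch (yzxuysq): 7 nodes
Sum: 40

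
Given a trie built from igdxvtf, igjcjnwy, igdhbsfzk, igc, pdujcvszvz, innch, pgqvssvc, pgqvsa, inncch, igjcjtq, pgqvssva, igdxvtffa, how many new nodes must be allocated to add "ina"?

1

Walking "ina" from the root, the first 2 characters ("in") follow existing edges; "a" is the first miss.
Each of the 1 remaining characters creates one node.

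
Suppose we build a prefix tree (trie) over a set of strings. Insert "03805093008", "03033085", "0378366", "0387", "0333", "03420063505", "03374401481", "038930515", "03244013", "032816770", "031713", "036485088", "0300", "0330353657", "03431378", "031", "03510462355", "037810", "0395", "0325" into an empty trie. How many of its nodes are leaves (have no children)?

19

Leaves are exactly the stored words that no other stored word extends.
Those words: "0300", "03033085", "031713", "03244013", "0325", "032816770", "0330353657", "0333", "03374401481", "03420063505", "03431378", "03510462355", "036485088", "037810", "0378366", "03805093008", "0387", "038930515", "0395"
Leaf count: 19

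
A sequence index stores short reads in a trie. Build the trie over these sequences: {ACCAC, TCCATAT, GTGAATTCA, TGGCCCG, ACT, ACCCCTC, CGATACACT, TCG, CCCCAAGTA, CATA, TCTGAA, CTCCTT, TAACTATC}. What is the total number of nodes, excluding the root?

69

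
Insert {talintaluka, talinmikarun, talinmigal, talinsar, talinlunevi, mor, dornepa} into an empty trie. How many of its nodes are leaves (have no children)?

A leaf is a node with no children — equivalently, the end of a word that is not a proper prefix of any other stored word.
Those words: "dornepa", "mor", "talinlunevi", "talinmigal", "talinmikarun", "talinsar", "talintaluka"
Leaf count: 7

7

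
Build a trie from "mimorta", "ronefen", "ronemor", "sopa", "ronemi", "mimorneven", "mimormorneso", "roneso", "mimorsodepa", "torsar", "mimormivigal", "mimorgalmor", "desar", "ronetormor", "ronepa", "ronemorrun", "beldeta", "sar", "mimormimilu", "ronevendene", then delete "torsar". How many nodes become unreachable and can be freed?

6

After clearing the end-marker at "torsar", prune upward until reaching a node still needed by another word.
No other word shares any prefix with "torsar", so all 6 of its nodes go.
Nodes removed: 6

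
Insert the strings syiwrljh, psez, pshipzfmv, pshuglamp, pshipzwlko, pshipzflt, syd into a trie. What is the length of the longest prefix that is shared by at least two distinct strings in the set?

7

Equivalently: take the maximum, over all pairs, of their longest common prefix length.
e.g. "pshipzflt" and "pshipzfmv" share the prefix "pshipzf" of length 7; no pair shares a longer one.
Longest shared-prefix length: 7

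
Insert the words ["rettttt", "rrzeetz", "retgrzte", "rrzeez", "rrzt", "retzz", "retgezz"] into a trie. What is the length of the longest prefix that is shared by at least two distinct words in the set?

5

Look for the deepest trie node that still has at least two words in its subtree.
e.g. "rrzeetz" and "rrzeez" share the prefix "rrzee" of length 5; no pair shares a longer one.
Longest shared-prefix length: 5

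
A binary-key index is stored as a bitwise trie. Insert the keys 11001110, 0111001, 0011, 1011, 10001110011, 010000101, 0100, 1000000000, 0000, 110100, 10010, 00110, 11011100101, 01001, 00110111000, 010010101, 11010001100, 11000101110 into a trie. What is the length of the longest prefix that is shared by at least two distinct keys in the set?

Look for the deepest trie node that still has at least two words in its subtree.
e.g. "110100" and "11010001100" share the prefix "110100" of length 6; no pair shares a longer one.
Longest shared-prefix length: 6

6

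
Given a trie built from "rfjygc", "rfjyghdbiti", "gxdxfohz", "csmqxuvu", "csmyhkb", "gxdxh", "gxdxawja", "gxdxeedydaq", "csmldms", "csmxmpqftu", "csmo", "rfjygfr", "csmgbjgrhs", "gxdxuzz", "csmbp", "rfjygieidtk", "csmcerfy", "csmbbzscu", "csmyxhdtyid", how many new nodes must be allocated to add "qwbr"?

Nothing in the trie begins with "q"; the whole of "qwbr" is new.
4 − 0 = 4 new nodes.

4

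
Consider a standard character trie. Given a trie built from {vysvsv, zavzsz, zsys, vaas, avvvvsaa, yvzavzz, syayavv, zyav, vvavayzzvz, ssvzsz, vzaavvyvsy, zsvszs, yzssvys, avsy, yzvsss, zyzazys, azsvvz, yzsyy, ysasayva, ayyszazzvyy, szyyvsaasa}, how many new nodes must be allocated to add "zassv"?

3

The longest prefix of "zassv" already in the trie is "za" (length 2).
So 5 − 2 = 3 new nodes.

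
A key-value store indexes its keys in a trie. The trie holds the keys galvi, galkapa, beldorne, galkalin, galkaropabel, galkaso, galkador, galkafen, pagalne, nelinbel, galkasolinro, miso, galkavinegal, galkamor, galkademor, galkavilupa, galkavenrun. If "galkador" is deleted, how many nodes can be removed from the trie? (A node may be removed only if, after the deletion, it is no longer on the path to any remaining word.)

2

Walk "galkador" from the leaf back toward the root, removing each node that no remaining word uses.
The suffix "or" (2 nodes) is used only by "galkador"; the node for "galkad" still has the child "e", so pruning stops there.
Nodes removed: 2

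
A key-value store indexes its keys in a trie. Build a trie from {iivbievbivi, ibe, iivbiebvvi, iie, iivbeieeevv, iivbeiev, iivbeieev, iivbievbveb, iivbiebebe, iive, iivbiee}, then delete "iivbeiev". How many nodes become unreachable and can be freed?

Walk "iivbeiev" from the leaf back toward the root, removing each node that no remaining word uses.
The suffix "v" (1 node) is used only by "iivbeiev"; the node for "iivbeie" still has the child "e", so pruning stops there.
Nodes removed: 1

1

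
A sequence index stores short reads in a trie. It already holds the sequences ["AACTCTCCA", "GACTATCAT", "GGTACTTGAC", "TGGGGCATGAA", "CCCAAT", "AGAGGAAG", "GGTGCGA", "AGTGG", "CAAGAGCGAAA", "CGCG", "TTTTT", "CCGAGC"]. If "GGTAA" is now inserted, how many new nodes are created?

The longest prefix of "GGTAA" already in the trie is "GGTA" (length 4).
Each of the 1 remaining characters creates one node.

1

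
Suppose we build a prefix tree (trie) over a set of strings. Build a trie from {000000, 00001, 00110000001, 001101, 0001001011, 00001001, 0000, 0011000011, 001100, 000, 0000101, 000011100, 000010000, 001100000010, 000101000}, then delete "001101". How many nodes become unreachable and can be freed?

After clearing the end-marker at "001101", prune upward until reaching a node still needed by another word.
The suffix "1" (1 node) is used only by "001101"; the node for "00110" still has the child "0", so pruning stops there.
Nodes removed: 1

1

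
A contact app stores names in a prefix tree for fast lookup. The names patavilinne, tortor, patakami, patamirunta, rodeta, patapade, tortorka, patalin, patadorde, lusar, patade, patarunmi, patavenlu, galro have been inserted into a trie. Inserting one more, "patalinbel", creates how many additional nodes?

Walking "patalinbel" from the root, the first 7 characters ("patalin") follow existing edges; "b" is the first miss.
New nodes needed: |"patalinbel"| − 7 = 10 − 7 = 3.

3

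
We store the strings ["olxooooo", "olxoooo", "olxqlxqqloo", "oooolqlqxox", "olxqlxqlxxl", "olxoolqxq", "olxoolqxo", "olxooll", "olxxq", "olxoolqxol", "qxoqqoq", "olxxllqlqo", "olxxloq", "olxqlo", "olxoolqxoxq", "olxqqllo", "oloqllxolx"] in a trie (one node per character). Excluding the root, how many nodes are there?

Count nodes per top-level branch (shared prefixes stored once):
  'o'-branch (oloqllxolx, olxooll, olxoolqxo, olxoolqxol, olxoolqxoxq, olxoolqxq, olxoooo, olxooooo, olxqlo, olxqlxqlxxl, olxqlxqqloo, olxqqllo, olxxllqlqo, olxxloq, olxxq, oooolqlqxox): 62 nodes
  'q'-branch (qxoqqoq): 7 nodes
Sum: 69

69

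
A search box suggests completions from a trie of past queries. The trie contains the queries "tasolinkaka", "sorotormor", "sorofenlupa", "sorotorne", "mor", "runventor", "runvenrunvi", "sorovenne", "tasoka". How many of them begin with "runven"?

Traverse to the node for "runven", then collect every word in that subtree.
Matches: "runvenrunvi", "runventor"
Count: 2

2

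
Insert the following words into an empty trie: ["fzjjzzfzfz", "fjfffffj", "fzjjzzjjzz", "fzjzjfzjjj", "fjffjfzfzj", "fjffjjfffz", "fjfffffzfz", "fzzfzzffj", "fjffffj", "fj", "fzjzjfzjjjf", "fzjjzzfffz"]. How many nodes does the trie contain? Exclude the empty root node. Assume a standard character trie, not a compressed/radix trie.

Count nodes per top-level branch (shared prefixes stored once):
  'f'-branch (fj, fjfffffj, fjfffffzfz, fjffffj, fjffjfzfzj, fjffjjfffz, fzjjzzfffz, fzjjzzfzfz, fzjjzzjjzz, fzjzjfzjjj, fzjzjfzjjjf, fzzfzzffj): 54 nodes
Sum: 54

54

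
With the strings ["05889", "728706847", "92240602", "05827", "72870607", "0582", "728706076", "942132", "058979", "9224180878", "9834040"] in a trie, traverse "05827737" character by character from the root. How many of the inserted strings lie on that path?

2

Traverse "05827737" character by character; count nodes along the way that are marked as word ends.
Prefixes of the query that are stored words: "0582", "05827"
Count: 2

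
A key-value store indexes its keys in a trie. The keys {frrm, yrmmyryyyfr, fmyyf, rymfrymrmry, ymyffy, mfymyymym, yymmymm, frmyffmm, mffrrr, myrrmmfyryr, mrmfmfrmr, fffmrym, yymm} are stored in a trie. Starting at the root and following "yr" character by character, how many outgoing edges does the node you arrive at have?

1

Follow the path "yr" to its node, then look at its outgoing edges.
Distinct next characters after "yr": m.
That node has 1 child edge.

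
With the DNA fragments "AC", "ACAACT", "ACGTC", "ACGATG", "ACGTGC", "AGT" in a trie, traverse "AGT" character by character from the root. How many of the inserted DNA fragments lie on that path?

Walk "AGT" from the root; an end-of-word marker is hit whenever a stored word is a prefix of "AGT".
Prefixes of the query that are stored words: "AGT"
Count: 1

1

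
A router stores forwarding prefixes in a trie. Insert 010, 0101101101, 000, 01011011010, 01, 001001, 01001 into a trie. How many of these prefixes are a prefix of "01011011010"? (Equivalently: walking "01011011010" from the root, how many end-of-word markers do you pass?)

4

Check each prefix of "01011011010" against the stored set — each match is an end-marker on the path.
Prefixes of the query that are stored words: "01", "010", "0101101101", "01011011010"
Count: 4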